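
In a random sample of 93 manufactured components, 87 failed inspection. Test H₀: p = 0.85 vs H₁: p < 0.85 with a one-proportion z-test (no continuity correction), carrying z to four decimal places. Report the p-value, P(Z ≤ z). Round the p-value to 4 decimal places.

p-value = 0.9895

Sample proportion p̂ = 87/93 = 0.93548.
SE₀ = √(0.85·0.15/93) = 0.037027.
z = (p̂ − p₀)/SE = (87/93 − 0.85)/0.037027 ≈ 2.3087.
From the standard normal, P(Z ≤ z) = 0.9895.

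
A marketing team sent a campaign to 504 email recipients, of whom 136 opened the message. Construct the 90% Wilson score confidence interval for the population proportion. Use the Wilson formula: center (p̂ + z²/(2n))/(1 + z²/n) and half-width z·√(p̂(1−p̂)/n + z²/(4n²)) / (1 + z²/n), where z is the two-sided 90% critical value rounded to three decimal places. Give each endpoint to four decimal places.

(0.2386, 0.3035)

Here p̂ = 136/504 = 0.26984 and z = 1.645 (z² = 2.706025).
1 + z²/n = 1.005369.
Center = (0.26984 + 0.002685)/1.005369 = 0.27107.
Radicand: p̂(1−p̂)/n + z²/(4n²) = 0.000390927 + 0.000002663 = 0.000393590.
Half-width = 1.645·√0.000393590/1.005369 = 0.03246.
CI: 0.27107 ± 0.03246 = (0.2386, 0.3035).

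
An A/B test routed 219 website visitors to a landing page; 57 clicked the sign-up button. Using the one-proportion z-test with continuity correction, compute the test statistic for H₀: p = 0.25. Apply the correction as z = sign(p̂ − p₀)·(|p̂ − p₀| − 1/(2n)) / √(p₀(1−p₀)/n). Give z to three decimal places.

z = 0.273

The sample proportion is 57/219 = 0.26027. p̂ − p₀ = 0.010274.
1/(2n) = 0.002283.
Corrected numerator: |0.010274| − 0.002283 = 0.007991.
SE₀ = √(0.25·0.75/219) = 0.029260.
z = +0.007991/0.029260 = 0.273.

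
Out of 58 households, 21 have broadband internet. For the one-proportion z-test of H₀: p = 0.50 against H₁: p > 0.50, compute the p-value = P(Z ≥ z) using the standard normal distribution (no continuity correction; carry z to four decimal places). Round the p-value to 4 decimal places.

p-value = 0.9822

p̂ = 21/58 = 0.36207.
Under H₀, SE = √(p₀(1−p₀)/n) = √(0.50·0.50/58) = √0.004310345 = 0.065653.
z = (p̂ − p₀)/SE = (21/58 − 0.50)/0.065653 ≈ -2.1009.
p-value = P(Z ≥ z) with z = -2.1009 → 0.9822.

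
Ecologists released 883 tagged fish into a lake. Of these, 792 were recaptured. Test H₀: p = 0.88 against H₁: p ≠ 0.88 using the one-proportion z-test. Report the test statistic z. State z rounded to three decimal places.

z = 1.549

p̂ = 792/883 = 0.89694.
SE₀ = √(0.88·0.12/883) = 0.010936.
z = (0.89694 − 0.88)/0.010936 = 0.01694/0.010936 = 1.549.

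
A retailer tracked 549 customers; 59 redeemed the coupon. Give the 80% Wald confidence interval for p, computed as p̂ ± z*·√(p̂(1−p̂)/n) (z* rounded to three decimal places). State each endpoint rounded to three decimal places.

The sample proportion is 59/549 = 0.10747.
SE = √(p̂(1−p̂)/n) = √(0.095919/549) = 0.013218.
The 80% critical value is z* = 1.282.
Margin = 1.282·0.013218 = 0.01695.
Interval: 0.10747 ± 0.01695 → (0.091, 0.124).

(0.091, 0.124)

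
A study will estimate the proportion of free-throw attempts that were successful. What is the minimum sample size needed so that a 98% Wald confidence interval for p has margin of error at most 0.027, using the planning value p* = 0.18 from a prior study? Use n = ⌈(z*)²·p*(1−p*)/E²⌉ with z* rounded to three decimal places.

The 98% critical value is z* = 2.326.
p*(1−p*) = 0.18·0.82 = 0.1476.
Required n before rounding: 5.410276 × 0.1476 / 0.027² = 1095.414.
Rounding up, n = 1096.

n = 1096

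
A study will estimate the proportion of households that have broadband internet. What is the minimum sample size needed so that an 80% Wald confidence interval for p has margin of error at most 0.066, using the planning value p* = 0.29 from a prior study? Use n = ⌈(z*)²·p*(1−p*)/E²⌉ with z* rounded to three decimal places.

For 80% confidence, z* = 1.282.
p*(1−p*) = 0.29·0.71 = 0.2059.
Required n before rounding: 1.643524 × 0.2059 / 0.066² = 77.686.
Rounding up, n = 78.

n = 78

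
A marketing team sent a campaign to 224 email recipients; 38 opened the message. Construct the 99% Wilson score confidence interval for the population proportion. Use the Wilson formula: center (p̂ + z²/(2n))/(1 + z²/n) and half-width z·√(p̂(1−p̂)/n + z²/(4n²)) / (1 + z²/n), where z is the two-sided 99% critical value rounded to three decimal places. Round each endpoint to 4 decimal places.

Here p̂ = 38/224 = 0.16964 and z = 2.576 (z² = 6.635776).
1 + z²/n = 1.029624.
Center = (0.16964 + 0.014812)/1.029624 = 0.17915.
Radicand: p̂(1−p̂)/n + z²/(4n²) = 0.000628858 + 0.000033063 = 0.000661921.
Half-width = z·√(radicand)/denom = 2.576·0.025728/1.029624 = 0.06437.
Interval: 0.17915 ± 0.06437 → (0.1148, 0.2435).

(0.1148, 0.2435)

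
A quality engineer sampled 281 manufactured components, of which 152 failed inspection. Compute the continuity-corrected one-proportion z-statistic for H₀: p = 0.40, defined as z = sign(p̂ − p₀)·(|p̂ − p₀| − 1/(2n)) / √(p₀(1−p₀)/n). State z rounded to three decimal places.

z = 4.761

p̂ = 152/281 = 0.54093. p̂ − p₀ = 0.140925.
1/(2n) = 0.001779.
Corrected numerator: |0.140925| − 0.001779 = 0.139146.
Under H₀, SE = √(p₀(1−p₀)/n) = √(0.40·0.60/281) = √0.000854093 = 0.029225.
z = (+)0.139146/0.029225 = 4.761.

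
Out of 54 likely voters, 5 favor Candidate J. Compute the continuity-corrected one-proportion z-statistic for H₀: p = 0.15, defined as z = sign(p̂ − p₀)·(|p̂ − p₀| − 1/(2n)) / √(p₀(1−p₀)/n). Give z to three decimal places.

Sample proportion p̂ = 5/54 = 0.09259. p̂ − p₀ = -0.057407.
1/(2n) = 0.009259.
Corrected numerator: |-0.057407| − 0.009259 = 0.048148.
Null standard error: √(0.15·0.85/54) = √0.002361111 = 0.048591.
z = −0.048148/0.048591 = -0.991.

z = -0.991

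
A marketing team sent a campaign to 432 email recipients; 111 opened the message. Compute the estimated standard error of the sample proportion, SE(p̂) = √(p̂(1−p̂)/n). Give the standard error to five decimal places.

SE = 0.02102

The sample proportion is 111/432 = 0.25694.
p̂(1−p̂) = 0.190922.
SE = √(0.190922/432) = √0.000441949 = 0.02102.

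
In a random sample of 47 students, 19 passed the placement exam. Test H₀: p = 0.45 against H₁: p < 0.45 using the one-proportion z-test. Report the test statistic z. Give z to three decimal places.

z = -0.630

p̂ = 19/47 = 0.40426.
SE₀ = √(0.45·0.55/47) = 0.072567.
Test statistic: z = -0.04574/0.072567 = -0.630.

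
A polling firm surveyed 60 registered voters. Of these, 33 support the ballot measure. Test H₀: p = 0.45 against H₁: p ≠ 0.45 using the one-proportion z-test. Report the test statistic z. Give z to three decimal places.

z = 1.557

p̂ = 33/60 = 0.55000.
Under H₀, SE = √(p₀(1−p₀)/n) = √(0.45·0.55/60) = √0.004125000 = 0.064226.
z = (0.55000 − 0.45)/0.064226 = 0.10000/0.064226 = 1.557.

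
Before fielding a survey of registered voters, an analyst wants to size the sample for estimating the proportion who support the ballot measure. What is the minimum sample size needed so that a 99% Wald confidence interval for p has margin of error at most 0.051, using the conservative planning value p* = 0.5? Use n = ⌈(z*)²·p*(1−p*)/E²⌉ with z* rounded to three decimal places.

z* = 2.576 at the 99% level.
p*(1−p*) = 0.2500.
Required n before rounding: 6.635776 × 0.2500 / 0.051² = 637.810.
Rounding up, n = 638.

n = 638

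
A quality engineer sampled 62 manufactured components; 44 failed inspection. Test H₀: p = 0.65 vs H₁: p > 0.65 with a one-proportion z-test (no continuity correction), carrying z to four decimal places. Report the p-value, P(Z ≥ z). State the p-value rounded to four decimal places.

p̂ = 44/62 = 0.70968.
Under H₀, SE = √(p₀(1−p₀)/n) = √(0.65·0.35/62) = √0.003669355 = 0.060575.
Test statistic (full precision, shown to 4 dp): z = (44/62 − 0.65)/SE₀ ≈ 0.9852.
From the standard normal, P(Z ≥ z) = 0.1623.

p-value = 0.1623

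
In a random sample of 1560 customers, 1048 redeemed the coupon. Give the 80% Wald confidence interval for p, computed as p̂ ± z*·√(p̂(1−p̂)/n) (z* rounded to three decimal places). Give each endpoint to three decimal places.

The sample proportion is 1048/1560 = 0.67179.
SE(p̂) = √(0.67179·0.32821/1560) = 0.011889.
For 80% confidence, z* = 1.282.
Margin of error: 1.282 × 0.011889 = 0.01524.
CI: 0.67179 ± 0.01524 = (0.657, 0.687).

(0.657, 0.687)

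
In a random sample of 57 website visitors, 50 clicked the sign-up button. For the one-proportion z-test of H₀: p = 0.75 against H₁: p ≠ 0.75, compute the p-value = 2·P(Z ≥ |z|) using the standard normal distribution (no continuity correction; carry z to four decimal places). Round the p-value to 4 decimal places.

Sample proportion p̂ = 50/57 = 0.87719.
Null standard error: √(0.75·0.25/57) = √0.003289474 = 0.057354.
z = (p̂ − p₀)/SE = (50/57 − 0.75)/0.057354 ≈ 2.2177.
p-value = 2·P(Z ≥ |z|) with z = 2.2177 → 0.0266.

p-value = 0.0266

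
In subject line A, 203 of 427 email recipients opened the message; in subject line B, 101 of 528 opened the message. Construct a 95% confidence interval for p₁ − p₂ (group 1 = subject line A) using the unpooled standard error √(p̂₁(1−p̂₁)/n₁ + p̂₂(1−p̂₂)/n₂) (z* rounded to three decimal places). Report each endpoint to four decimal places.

p̂₁ = 203/427 = 0.47541, p̂₂ = 101/528 = 0.19129; p̂₁ − p̂₂ = 0.28412.
SE = √(0.000584064 + 0.000292986) = √0.000877050 = 0.029615.
The 95% critical value is z* = 1.960. Margin = 1.960·0.029615 = 0.05805.
CI: 0.28412 ± 0.05805 = (0.2261, 0.3422).

(0.2261, 0.3422)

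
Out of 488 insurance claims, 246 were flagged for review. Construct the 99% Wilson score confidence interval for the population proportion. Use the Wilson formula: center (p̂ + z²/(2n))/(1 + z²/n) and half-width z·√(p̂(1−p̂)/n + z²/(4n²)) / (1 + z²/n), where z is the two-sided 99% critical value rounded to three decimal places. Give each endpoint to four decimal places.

(0.4461, 0.5620)

Here p̂ = 246/488 = 0.50410 and z = 2.576 (z² = 6.635776).
1 + z²/n = 1.013598.
Center = (0.50410 + 0.006799)/1.013598 = 0.50404.
Radicand: p̂(1−p̂)/n + z²/(4n²) = 0.000512261 + 0.000006966 = 0.000519227.
Half-width = z·√(radicand)/denom = 2.576·0.022787/1.013598 = 0.05791.
Interval: 0.50404 ± 0.05791 → (0.4461, 0.5620).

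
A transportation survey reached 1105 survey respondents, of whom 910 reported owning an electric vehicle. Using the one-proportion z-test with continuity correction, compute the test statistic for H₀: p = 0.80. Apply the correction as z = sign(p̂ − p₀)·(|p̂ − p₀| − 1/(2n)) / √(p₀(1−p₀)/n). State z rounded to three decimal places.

z = 1.918

Sample proportion p̂ = 910/1105 = 0.82353. p̂ − p₀ = 0.023529.
1/(2n) = 0.000452.
Corrected numerator: |0.023529| − 0.000452 = 0.023077.
Null standard error: √(0.80·0.20/1105) = √0.000144796 = 0.012033.
z = (+)0.023077/0.012033 = 1.918.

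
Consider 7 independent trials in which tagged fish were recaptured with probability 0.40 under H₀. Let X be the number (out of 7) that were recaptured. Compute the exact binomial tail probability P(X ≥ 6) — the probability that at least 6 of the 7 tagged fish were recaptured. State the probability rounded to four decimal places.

P = 0.0188

X ~ Binomial(n=7, p=0.40).
P(X ≥ 6) = C(7,6)·0.40^6·0.60^1 + C(7,7)·0.40^7·0.60^0.
= 0.017203 + 0.001638 = 0.0188.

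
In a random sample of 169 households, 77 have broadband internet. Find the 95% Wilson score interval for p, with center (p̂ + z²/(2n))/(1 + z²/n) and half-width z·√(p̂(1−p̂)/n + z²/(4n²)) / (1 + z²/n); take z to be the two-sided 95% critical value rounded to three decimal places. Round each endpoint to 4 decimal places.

(0.3824, 0.5309)

Here p̂ = 77/169 = 0.45562 and z = 1.960 (z² = 3.841600).
1 + z²/n = 1.022731.
Adjusted center: (0.45562 + z²/(2n))/1.022731 = 0.45661.
Radicand: p̂(1−p̂)/n + z²/(4n²) = 0.001467636 + 0.000033626 = 0.001501262.
Half-width = z·√(radicand)/denom = 1.960·0.038746/1.022731 = 0.07425.
Interval: 0.45661 ± 0.07425 → (0.3824, 0.5309).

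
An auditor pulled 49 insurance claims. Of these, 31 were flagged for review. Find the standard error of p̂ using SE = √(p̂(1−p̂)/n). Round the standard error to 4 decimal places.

SE = 0.0689

p̂ = 31/49 = 0.63265.
p̂(1−p̂) = 0.63265·0.36735 = 0.232404.
Dividing by n and taking the root: √0.004742939 = 0.0689.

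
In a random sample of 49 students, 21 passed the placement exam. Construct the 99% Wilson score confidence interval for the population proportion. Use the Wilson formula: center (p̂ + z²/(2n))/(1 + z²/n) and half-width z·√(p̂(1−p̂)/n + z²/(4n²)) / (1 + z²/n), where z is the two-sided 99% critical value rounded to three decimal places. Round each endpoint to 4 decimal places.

Here p̂ = 21/49 = 0.42857 and z = 2.576 (z² = 6.635776).
Denominator 1 + z²/n = 1 + 6.635776/49 = 1.135424.
Adjusted center: (0.42857 + z²/(2n))/1.135424 = 0.43709.
Radicand: p̂(1−p̂)/n + z²/(4n²) = 0.004997918 + 0.000690939 = 0.005688857.
Half-width = 2.576·√0.005688857/1.135424 = 0.17112.
Interval: 0.43709 ± 0.17112 → (0.2660, 0.6082).

(0.2660, 0.6082)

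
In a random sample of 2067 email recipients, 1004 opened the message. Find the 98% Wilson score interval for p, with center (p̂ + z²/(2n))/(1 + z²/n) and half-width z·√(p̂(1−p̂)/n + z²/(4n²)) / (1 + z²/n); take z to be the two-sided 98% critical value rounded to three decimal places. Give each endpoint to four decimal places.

(0.4602, 0.5113)

p̂ = 1004/2067 = 0.48573; z = 2.326, so z² = 5.410276.
Denominator 1 + z²/n = 1 + 5.410276/2067 = 1.002617.
Center = (0.48573 + 0.001309)/1.002617 = 0.48577.
Radicand: p̂(1−p̂)/n + z²/(4n²) = 0.000120850 + 0.000000317 = 0.000121167.
Half-width = z·√(radicand)/denom = 2.326·0.011008/1.002617 = 0.02554.
So the interval runs from 0.4602 to 0.5113.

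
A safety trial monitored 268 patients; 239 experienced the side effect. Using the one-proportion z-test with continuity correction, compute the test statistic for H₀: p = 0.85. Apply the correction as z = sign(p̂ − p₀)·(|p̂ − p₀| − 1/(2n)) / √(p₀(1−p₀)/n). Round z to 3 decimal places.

The sample proportion is 239/268 = 0.89179. p̂ − p₀ = 0.041791.
1/(2n) = 0.001866.
Corrected numerator: |0.041791| − 0.001866 = 0.039925.
SE₀ = √(0.85·0.15/268) = 0.021812.
z = +0.039925/0.021812 = 1.830.

z = 1.830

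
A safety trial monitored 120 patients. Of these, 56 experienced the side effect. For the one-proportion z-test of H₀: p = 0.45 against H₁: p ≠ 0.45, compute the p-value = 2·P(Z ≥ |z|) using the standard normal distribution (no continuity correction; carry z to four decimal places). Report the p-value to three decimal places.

p-value = 0.714

p̂ = 56/120 = 0.46667.
Null standard error: √(0.45·0.55/120) = √0.002062500 = 0.045415.
Test statistic (full precision, shown to 4 dp): z = (56/120 − 0.45)/SE₀ ≈ 0.3670.
p-value = 2·P(Z ≥ |z|) with z = 0.3670 → 0.714.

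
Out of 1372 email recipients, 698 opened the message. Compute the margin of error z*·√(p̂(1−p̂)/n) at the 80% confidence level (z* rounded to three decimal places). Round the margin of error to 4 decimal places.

The sample proportion is 698/1372 = 0.50875.
SE = √(p̂(1−p̂)/n) = √(0.249924/1372) = 0.013497.
For 80% confidence, z* = 1.282.
So ME = 0.0173.

ME = 0.0173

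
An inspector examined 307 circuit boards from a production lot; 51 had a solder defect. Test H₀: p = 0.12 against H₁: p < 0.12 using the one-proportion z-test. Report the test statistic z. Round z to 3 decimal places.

z = 2.487

Sample proportion p̂ = 51/307 = 0.16612.
Under H₀, SE = √(p₀(1−p₀)/n) = √(0.12·0.88/307) = √0.000343974 = 0.018547.
z = (0.16612 − 0.12)/0.018547 = 0.04612/0.018547 = 2.487.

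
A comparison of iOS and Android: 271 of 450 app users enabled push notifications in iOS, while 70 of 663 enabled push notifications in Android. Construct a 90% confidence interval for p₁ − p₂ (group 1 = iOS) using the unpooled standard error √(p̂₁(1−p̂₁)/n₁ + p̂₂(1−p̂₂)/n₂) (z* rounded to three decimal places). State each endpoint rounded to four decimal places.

p̂₁ = 271/450 = 0.60222, p̂₂ = 70/663 = 0.10558; p̂₁ − p̂₂ = 0.49664.
SE = √(0.000532335 + 0.000142434) = √0.000674769 = 0.025976.
The 90% critical value is z* = 1.645. Margin = 1.645·0.025976 = 0.04273.
So the interval runs from 0.4539 to 0.5394.

(0.4539, 0.5394)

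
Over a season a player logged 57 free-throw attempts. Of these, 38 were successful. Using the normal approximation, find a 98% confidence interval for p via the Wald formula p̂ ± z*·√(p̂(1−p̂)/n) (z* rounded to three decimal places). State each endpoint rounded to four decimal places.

(0.5214, 0.8119)

p̂ = 38/57 = 0.66667.
SE = √(p̂(1−p̂)/n) = √(0.222222/57) = 0.062439.
z* = 2.326 at the 98% level.
Margin = 2.326·0.062439 = 0.14523.
CI: 0.66667 ± 0.14523 = (0.5214, 0.8119).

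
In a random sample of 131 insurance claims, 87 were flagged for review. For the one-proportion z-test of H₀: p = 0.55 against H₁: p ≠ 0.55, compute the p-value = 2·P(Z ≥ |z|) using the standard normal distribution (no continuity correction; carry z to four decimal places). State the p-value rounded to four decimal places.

The sample proportion is 87/131 = 0.66412.
SE₀ = √(0.55·0.45/131) = 0.043466.
z = (p̂ − p₀)/SE = (87/131 − 0.55)/0.043466 ≈ 2.6255.
From the standard normal, 2·P(Z ≥ |z|) = 0.0087.

p-value = 0.0087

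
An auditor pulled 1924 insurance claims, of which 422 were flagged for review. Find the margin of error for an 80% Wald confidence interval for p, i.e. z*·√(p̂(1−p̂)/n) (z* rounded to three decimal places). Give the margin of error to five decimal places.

The sample proportion is 422/1924 = 0.21933.
SE = √(p̂(1−p̂)/n) = √(0.171227/1924) = 0.009434.
z* = 1.282 at the 80% level.
So ME = 0.01209.

ME = 0.01209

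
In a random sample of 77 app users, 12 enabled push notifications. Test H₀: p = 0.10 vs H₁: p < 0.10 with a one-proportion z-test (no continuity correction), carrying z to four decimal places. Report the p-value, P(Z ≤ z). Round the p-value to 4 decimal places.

p-value = 0.9488

With x = 12 successes in n = 77, p̂ = 0.15584.
Null standard error: √(0.10·0.90/77) = √0.001168831 = 0.034188.
Test statistic (full precision, shown to 4 dp): z = (12/77 − 0.10)/SE₀ ≈ 1.6334.
p-value = P(Z ≤ z) with z = 1.6334 → 0.9488.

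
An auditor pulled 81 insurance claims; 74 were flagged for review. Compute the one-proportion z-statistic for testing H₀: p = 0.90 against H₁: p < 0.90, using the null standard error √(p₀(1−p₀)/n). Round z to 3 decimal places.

p̂ = 74/81 = 0.91358.
Null standard error: √(0.90·0.10/81) = √0.001111111 = 0.033333.
z = (0.91358 − 0.90)/0.033333 = 0.01358/0.033333 = 0.407.

z = 0.407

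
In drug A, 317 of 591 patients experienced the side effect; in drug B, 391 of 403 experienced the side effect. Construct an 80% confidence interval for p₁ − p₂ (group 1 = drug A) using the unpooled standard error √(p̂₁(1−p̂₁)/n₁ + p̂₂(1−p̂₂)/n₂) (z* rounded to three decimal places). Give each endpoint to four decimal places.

p̂₁ = 317/591 = 0.53638, p̂₂ = 391/403 = 0.97022; p̂₁ − p̂₂ = -0.43384.
Unpooled SE = √(p̂₁(1−p̂₁)/n₁ + p̂₂(1−p̂₂)/n₂) = √(0.000420773 + 0.000071687) = 0.022191.
For 80% confidence, z* = 1.282. Margin of error = 0.02845.
Interval: -0.43384 ± 0.02845 → (-0.4623, -0.4054).

(-0.4623, -0.4054)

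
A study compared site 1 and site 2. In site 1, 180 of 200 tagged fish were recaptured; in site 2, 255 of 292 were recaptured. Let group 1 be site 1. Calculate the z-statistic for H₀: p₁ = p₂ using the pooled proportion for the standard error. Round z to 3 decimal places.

p̂₁ = 180/200 = 0.90000, p̂₂ = 255/292 = 0.87329.
Pooled p̂ = (180+255)/(200+292) = 435/492 = 0.88415.
Pooled SE = √[0.1024316·0.00842466] ≈ 0.029376.
z = 0.02671/0.029376 = 0.909.

z = 0.909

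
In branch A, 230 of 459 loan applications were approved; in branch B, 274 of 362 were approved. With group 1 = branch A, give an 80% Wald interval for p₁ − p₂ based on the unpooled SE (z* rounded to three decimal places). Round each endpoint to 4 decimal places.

p̂₁ = 0.50109, p̂₂ = 0.75691, so the observed difference is -0.25582.
SE = √(0.000544660 + 0.000508285) = √0.001052945 = 0.032449.
The 80% critical value is z* = 1.282. Margin of error = 0.04160.
CI: -0.25582 ± 0.04160 = (-0.2974, -0.2142).

(-0.2974, -0.2142)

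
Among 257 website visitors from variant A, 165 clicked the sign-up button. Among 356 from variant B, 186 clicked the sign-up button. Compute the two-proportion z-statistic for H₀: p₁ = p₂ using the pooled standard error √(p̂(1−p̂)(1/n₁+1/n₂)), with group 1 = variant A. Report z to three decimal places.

z = 2.952

p̂₁ = 165/257 = 0.64202, p̂₂ = 186/356 = 0.52247.
Pooling: p̂ = 351/613 = 0.57259.
SE = √[p̂(1−p̂)(1/n₁+1/n₂)] = √[0.57259·0.42741·(1/257+1/356)] ≈ 0.040493.
z = (p̂₁ − p̂₂)/SE = (0.64202 − 0.52247)/0.040493 = 0.11955/0.040493 = 2.952.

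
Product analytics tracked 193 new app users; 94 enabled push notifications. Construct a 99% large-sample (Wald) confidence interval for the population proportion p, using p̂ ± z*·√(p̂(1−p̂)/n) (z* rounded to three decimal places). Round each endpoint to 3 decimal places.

(0.394, 0.580)

p̂ = 94/193 = 0.48705.
Standard error of p̂: √(0.249832/193) = √0.001294467 = 0.035979.
z* = 2.576 at the 99% level.
Margin of error: 2.576 × 0.035979 = 0.09268.
CI: 0.48705 ± 0.09268 = (0.394, 0.580).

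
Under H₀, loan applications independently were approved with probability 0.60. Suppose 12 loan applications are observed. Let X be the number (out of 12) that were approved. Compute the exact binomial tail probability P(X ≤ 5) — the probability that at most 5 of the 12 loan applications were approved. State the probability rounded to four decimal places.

X is binomial with n = 12 and p = 0.60.
P(X ≤ 5) = Σ_{j=0}^{5} C(12,j)·0.60^j·0.40^{12−j}.
= 0.000017 + 0.000302 + 0.002491 + 0.012457 + 0.042043 + 0.100902 = 0.1582.

P = 0.1582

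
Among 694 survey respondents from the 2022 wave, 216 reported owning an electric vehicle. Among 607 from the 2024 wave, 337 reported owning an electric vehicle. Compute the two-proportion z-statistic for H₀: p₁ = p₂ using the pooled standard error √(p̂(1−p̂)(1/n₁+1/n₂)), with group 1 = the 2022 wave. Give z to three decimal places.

z = -8.880

Sample proportions: p̂₁ = 216/694 = 0.31124 and p̂₂ = 337/607 = 0.55519.
Pooling: p̂ = 553/1301 = 0.42506.
SE = √[p̂(1−p̂)(1/n₁+1/n₂)] = √[0.42506·0.57494·(1/694+1/607)] ≈ 0.027473.
z = (p̂₁ − p̂₂)/SE = (0.31124 − 0.55519)/0.027473 = -0.24395/0.027473 = -8.880.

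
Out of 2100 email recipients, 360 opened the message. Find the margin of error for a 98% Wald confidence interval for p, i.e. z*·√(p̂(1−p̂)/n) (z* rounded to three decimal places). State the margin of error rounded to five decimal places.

The sample proportion is 360/2100 = 0.17143.
SE(p̂) = √(0.17143·0.82857/2100) = 0.008224.
z* = 2.326 at the 98% level.
Margin of error = z*·SE = 2.326 × 0.008224 = 0.01913.

ME = 0.01913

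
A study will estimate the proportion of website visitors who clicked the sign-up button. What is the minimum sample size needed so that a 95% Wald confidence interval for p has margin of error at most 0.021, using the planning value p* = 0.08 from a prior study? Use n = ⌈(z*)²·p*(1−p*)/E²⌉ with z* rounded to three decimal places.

n = 642

z* = 1.960 at the 95% level.
p*(1−p*) = 0.0736.
Required n before rounding: 3.841600 × 0.0736 / 0.021² = 641.138.
⌈641.138⌉ = 642.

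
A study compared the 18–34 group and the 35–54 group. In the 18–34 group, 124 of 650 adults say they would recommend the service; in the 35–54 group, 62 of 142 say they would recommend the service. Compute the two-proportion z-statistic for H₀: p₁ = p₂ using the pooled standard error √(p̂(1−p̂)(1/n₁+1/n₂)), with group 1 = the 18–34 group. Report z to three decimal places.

z = -6.261

p̂₁ = 124/650 = 0.19077, p̂₂ = 62/142 = 0.43662.
Pooling: p̂ = 186/792 = 0.23485.
Pooled SE = √[0.1796947·0.00858072] ≈ 0.039267.
z = (p̂₁ − p̂₂)/SE = (0.19077 − 0.43662)/0.039267 = -0.24585/0.039267 = -6.261.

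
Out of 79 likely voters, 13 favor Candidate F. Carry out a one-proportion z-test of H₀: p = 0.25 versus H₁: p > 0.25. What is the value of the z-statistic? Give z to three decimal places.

z = -1.754

The sample proportion is 13/79 = 0.16456.
Under H₀, SE = √(p₀(1−p₀)/n) = √(0.25·0.75/79) = √0.002373418 = 0.048718.
Test statistic: z = -0.08544/0.048718 = -1.754.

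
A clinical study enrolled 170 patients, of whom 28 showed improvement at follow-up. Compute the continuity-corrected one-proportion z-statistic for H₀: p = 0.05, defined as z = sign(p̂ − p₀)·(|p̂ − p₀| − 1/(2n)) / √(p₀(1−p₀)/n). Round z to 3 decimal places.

z = 6.686

p̂ = 28/170 = 0.16471. p̂ − p₀ = 0.114706.
Continuity correction 1/(2n) = 1/340 = 0.002941.
Corrected numerator: |0.114706| − 0.002941 = 0.111765.
Under H₀, SE = √(p₀(1−p₀)/n) = √(0.05·0.95/170) = √0.000279412 = 0.016716.
z = +0.111765/0.016716 = 6.686.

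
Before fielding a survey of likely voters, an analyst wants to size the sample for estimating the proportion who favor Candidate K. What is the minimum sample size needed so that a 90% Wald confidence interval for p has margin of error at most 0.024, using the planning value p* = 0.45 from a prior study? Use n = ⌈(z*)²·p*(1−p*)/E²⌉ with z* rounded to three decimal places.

The 90% critical value is z* = 1.645.
p*(1−p*) = 0.45·0.55 = 0.2475.
Required n before rounding: 2.706025 × 0.2475 / 0.024² = 1162.745.
Rounding up, n = 1163.

n = 1163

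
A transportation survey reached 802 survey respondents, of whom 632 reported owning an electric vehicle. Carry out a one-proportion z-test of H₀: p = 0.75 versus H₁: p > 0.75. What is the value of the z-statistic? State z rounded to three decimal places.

With x = 632 successes in n = 802, p̂ = 0.78803.
Null standard error: √(0.75·0.25/802) = √0.000233791 = 0.015290.
z = (0.78803 − 0.75)/0.015290 = 0.03803/0.015290 = 2.487.

z = 2.487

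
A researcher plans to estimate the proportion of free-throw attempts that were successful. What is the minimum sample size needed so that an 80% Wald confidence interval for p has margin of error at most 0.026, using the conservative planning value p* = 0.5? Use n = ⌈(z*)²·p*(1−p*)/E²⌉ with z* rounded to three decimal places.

z* = 1.282 at the 80% level.
p*(1−p*) = 0.50·0.50 = 0.2500.
(z*)²·p*(1−p*)/E² = 1.643524·0.2500/0.000676 = 607.812.
Rounding up, n = 608.

n = 608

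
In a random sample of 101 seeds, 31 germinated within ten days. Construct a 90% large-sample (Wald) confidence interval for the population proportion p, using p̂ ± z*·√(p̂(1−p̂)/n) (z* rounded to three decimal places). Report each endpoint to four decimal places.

Sample proportion p̂ = 31/101 = 0.30693.
SE(p̂) = √(0.30693·0.69307/101) = 0.045893.
For 90% confidence, z* = 1.645.
Margin = 1.645·0.045893 = 0.07549.
Interval: 0.30693 ± 0.07549 → (0.2314, 0.3824).

(0.2314, 0.3824)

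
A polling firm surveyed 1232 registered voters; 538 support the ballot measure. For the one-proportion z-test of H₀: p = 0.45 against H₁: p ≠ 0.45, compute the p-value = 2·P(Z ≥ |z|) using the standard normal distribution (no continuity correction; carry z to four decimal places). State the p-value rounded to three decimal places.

With x = 538 successes in n = 1232, p̂ = 0.43669.
Under H₀, SE = √(p₀(1−p₀)/n) = √(0.45·0.55/1232) = √0.000200893 = 0.014174.
Test statistic (full precision, shown to 4 dp): z = (538/1232 − 0.45)/SE₀ ≈ -0.9392.
p-value = 2·P(Z ≥ |z|) with z = -0.9392 → 0.348.

p-value = 0.348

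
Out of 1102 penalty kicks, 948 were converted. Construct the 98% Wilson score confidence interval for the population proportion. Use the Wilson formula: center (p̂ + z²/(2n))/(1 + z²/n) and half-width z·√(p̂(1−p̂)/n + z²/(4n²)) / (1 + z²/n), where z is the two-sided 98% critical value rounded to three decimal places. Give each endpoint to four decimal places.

(0.8342, 0.8828)

Here p̂ = 948/1102 = 0.86025 and z = 2.326 (z² = 5.410276).
1 + z²/n = 1.004910.
Adjusted center: (0.86025 + z²/(2n))/1.004910 = 0.85849.
Radicand: p̂(1−p̂)/n + z²/(4n²) = 0.000109090 + 0.000001114 = 0.000110204.
Half-width = z·√(radicand)/denom = 2.326·0.010498/1.004910 = 0.02430.
Interval: 0.85849 ± 0.02430 → (0.8342, 0.8828).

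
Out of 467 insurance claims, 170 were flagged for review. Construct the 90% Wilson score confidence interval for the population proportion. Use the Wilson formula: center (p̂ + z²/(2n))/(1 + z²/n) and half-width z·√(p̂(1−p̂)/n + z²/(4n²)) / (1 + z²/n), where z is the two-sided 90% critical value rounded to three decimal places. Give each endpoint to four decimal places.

p̂ = 170/467 = 0.36403; z = 1.645, so z² = 2.706025.
1 + z²/n = 1.005794.
Center = (0.36403 + 0.002897)/1.005794 = 0.36481.
Radicand: p̂(1−p̂)/n + z²/(4n²) = 0.000495741 + 0.000003102 = 0.000498843.
Half-width = z·√(radicand)/denom = 1.645·0.022335/1.005794 = 0.03653.
Interval: 0.36481 ± 0.03653 → (0.3283, 0.4013).

(0.3283, 0.4013)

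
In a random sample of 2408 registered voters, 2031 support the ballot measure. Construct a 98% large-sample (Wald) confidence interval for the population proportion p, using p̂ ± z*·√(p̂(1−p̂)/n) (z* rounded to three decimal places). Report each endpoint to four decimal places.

(0.8262, 0.8607)

The sample proportion is 2031/2408 = 0.84344.
SE = √(p̂(1−p̂)/n) = √(0.132050/2408) = 0.007405.
z* = 2.326 at the 98% level.
Margin of error: 2.326 × 0.007405 = 0.01722.
CI: 0.84344 ± 0.01722 = (0.8262, 0.8607).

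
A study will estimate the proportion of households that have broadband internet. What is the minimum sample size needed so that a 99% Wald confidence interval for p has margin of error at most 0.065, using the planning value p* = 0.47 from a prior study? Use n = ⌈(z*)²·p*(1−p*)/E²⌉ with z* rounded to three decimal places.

n = 392

The 99% critical value is z* = 2.576.
p*(1−p*) = 0.2491.
Required n before rounding: 6.635776 × 0.2491 / 0.065² = 391.236.
⌈391.236⌉ = 392.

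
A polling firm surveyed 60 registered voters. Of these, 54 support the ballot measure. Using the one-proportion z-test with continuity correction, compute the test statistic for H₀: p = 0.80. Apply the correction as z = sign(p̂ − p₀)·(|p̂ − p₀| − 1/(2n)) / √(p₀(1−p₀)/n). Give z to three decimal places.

p̂ = 54/60 = 0.90000. p̂ − p₀ = 0.100000.
Continuity correction 1/(2n) = 1/120 = 0.008333.
Corrected numerator: |0.100000| − 0.008333 = 0.091667.
Under H₀, SE = √(p₀(1−p₀)/n) = √(0.80·0.20/60) = √0.002666667 = 0.051640.
z = +0.091667/0.051640 = 1.775.

z = 1.775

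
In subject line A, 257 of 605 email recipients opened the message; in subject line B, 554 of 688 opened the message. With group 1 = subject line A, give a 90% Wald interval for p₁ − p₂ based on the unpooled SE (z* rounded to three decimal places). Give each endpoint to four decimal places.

(-0.4218, -0.3391)

p̂₁ = 257/605 = 0.42479, p̂₂ = 554/688 = 0.80523; p̂₁ − p̂₂ = -0.38044.
Unpooled SE = √(p̂₁(1−p̂₁)/n₁ + p̂₂(1−p̂₂)/n₂) = √(0.000403874 + 0.000227955) = 0.025136.
For 90% confidence, z* = 1.645. Margin of error = 0.04135.
So the interval runs from -0.4218 to -0.3391.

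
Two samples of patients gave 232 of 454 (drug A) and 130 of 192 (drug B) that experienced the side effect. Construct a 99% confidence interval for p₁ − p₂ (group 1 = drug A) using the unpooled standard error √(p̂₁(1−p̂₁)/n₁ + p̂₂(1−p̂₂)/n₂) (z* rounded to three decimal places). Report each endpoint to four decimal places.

p̂₁ = 0.51101, p̂₂ = 0.67708, so the observed difference is -0.16607.
SE = √(0.000550394 + 0.001138758) = √0.001689152 = 0.041099.
The 99% critical value is z* = 2.576. Margin of error = 0.10587.
So the interval runs from -0.2719 to -0.0602.

(-0.2719, -0.0602)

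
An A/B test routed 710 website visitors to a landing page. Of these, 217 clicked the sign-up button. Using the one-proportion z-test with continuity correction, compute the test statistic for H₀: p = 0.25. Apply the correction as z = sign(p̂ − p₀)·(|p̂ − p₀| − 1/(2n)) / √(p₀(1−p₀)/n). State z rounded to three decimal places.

z = 3.380

Sample proportion p̂ = 217/710 = 0.30563. p̂ − p₀ = 0.055634.
Continuity correction 1/(2n) = 1/1420 = 0.000704.
Corrected numerator: |0.055634| − 0.000704 = 0.054930.
Under H₀, SE = √(p₀(1−p₀)/n) = √(0.25·0.75/710) = √0.000264085 = 0.016251.
z = +0.054930/0.016251 = 3.380.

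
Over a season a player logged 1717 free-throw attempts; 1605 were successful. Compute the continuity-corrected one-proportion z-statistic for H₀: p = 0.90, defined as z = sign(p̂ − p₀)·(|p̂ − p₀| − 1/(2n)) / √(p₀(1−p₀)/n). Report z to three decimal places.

p̂ = 1605/1717 = 0.93477. p̂ − p₀ = 0.034770.
1/(2n) = 0.000291.
Corrected numerator: |0.034770| − 0.000291 = 0.034479.
SE₀ = √(0.90·0.10/1717) = 0.007240.
z = (+)0.034479/0.007240 = 4.762.

z = 4.762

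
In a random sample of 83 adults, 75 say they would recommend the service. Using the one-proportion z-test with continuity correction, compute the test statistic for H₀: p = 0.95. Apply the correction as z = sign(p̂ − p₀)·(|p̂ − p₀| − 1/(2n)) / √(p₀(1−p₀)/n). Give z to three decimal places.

z = -1.687

The sample proportion is 75/83 = 0.90361. p̂ − p₀ = -0.046386.
1/(2n) = 0.006024.
Corrected numerator: |-0.046386| − 0.006024 = 0.040362.
Under H₀, SE = √(p₀(1−p₀)/n) = √(0.95·0.05/83) = √0.000572289 = 0.023923.
z = (−)0.040362/0.023923 = -1.687.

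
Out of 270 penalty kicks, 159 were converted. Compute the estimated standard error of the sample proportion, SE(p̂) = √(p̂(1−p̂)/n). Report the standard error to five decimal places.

SE = 0.02994

Sample proportion p̂ = 159/270 = 0.58889.
p̂(1−p̂) = 0.242099.
SE = √(0.242099/270) = √0.000896663 = 0.02994.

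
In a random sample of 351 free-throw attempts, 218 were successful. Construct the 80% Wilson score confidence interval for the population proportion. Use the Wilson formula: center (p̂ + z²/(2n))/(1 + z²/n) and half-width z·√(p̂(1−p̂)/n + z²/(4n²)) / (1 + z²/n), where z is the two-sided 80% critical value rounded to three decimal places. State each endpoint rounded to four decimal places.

p̂ = 218/351 = 0.62108; z = 1.282, so z² = 1.643524.
Denominator 1 + z²/n = 1 + 1.643524/351 = 1.004682.
Adjusted center: (0.62108 + z²/(2n))/1.004682 = 0.62052.
Radicand: p̂(1−p̂)/n + z²/(4n²) = 0.000670481 + 0.000003335 = 0.000673816.
Half-width = z·√(radicand)/denom = 1.282·0.025958/1.004682 = 0.03312.
Interval: 0.62052 ± 0.03312 → (0.5874, 0.6536).

(0.5874, 0.6536)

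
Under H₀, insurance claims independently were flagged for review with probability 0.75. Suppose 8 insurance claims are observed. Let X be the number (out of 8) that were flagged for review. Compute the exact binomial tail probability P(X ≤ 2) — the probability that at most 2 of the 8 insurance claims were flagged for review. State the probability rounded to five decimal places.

X ~ Binomial(n=8, p=0.75).
P(X ≤ 2) = C(8,0)·0.75^0·0.25^8 + C(8,1)·0.75^1·0.25^7 + C(8,2)·0.75^2·0.25^6.
= 0.000015 + 0.000366 + 0.003845 = 0.00423.

P = 0.00423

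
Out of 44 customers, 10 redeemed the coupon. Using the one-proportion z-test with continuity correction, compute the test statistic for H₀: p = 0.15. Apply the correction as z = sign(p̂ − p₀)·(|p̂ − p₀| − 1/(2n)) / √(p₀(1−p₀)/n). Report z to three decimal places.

z = 1.224

With x = 10 successes in n = 44, p̂ = 0.22727. p̂ − p₀ = 0.077273.
Continuity correction 1/(2n) = 1/88 = 0.011364.
Corrected numerator: |0.077273| − 0.011364 = 0.065909.
Under H₀, SE = √(p₀(1−p₀)/n) = √(0.15·0.85/44) = √0.002897727 = 0.053831.
z = +0.065909/0.053831 = 1.224.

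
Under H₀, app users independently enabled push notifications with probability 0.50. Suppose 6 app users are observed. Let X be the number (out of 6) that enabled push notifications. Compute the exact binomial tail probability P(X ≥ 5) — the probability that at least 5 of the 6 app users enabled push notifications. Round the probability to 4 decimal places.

X is binomial with n = 6 and p = 0.50.
P(X ≥ 5) = C(6,5)·0.50^5·0.50^1 + C(6,6)·0.50^6·0.50^0.
= 0.093750 + 0.015625 = 0.1094.

P = 0.1094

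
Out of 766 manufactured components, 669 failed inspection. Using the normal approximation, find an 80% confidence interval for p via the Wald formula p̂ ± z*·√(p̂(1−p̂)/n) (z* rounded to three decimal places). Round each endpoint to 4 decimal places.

(0.8580, 0.8888)

The sample proportion is 669/766 = 0.87337.
SE(p̂) = √(0.87337·0.12663/766) = 0.012016.
The 80% critical value is z* = 1.282.
Margin of error: 1.282 × 0.012016 = 0.01540.
So the interval runs from 0.8580 to 0.8888.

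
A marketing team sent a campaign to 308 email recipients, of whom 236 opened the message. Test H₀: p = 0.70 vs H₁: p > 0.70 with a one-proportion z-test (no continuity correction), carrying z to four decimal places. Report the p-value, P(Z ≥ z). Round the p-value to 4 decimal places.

p̂ = 236/308 = 0.76623.
SE₀ = √(0.70·0.30/308) = 0.026112.
z = (p̂ − p₀)/SE = (236/308 − 0.70)/0.026112 ≈ 2.5366.
p-value = P(Z ≥ z) with z = 2.5366 → 0.0056.

p-value = 0.0056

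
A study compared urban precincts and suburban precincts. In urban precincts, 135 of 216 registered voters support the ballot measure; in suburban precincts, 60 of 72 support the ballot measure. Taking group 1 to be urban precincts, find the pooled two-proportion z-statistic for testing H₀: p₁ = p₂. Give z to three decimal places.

z = -3.274

p̂₁ = 135/216 = 0.62500, p̂₂ = 60/72 = 0.83333.
Pooled p̂ = (135+60)/(216+72) = 195/288 = 0.67708.
SE = √[p̂(1−p̂)(1/n₁+1/n₂)] = √[0.67708·0.32292·(1/216+1/72)] ≈ 0.063631.
z = -0.20833/0.063631 = -3.274.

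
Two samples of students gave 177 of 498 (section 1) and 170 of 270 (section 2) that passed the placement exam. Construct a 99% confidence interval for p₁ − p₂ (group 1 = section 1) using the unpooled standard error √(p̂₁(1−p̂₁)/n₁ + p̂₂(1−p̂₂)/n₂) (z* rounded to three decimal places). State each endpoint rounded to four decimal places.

(-0.3679, -0.1805)

p̂₁ = 177/498 = 0.35542, p̂₂ = 170/270 = 0.62963; p̂₁ − p̂₂ = -0.27421.
Unpooled SE = √(p̂₁(1−p̂₁)/n₁ + p̂₂(1−p̂₂)/n₂) = √(0.000460034 + 0.000863689) = 0.036383.
z* = 2.576 at the 99% level. Margin of error = 0.09372.
CI: -0.27421 ± 0.09372 = (-0.3679, -0.1805).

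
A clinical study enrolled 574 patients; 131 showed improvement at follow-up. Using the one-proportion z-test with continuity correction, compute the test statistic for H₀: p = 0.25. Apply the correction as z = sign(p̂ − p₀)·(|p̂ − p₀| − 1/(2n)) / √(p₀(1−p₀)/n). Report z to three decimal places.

z = -1.157

Sample proportion p̂ = 131/574 = 0.22822. p̂ − p₀ = -0.021777.
Continuity correction 1/(2n) = 1/1148 = 0.000871.
Corrected numerator: |-0.021777| − 0.000871 = 0.020906.
Under H₀, SE = √(p₀(1−p₀)/n) = √(0.25·0.75/574) = √0.000326655 = 0.018074.
z = (−)0.020906/0.018074 = -1.157.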